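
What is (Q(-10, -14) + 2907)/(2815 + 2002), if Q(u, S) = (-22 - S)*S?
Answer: 3019/4817 ≈ 0.62674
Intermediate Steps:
Q(u, S) = S*(-22 - S)
(Q(-10, -14) + 2907)/(2815 + 2002) = (-1*(-14)*(22 - 14) + 2907)/(2815 + 2002) = (-1*(-14)*8 + 2907)/4817 = (112 + 2907)*(1/4817) = 3019*(1/4817) = 3019/4817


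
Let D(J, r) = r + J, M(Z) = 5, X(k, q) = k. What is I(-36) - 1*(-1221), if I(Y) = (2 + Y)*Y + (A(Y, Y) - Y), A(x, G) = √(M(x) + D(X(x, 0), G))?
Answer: 2481 + I*√67 ≈ 2481.0 + 8.1853*I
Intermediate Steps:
D(J, r) = J + r
A(x, G) = √(5 + G + x) (A(x, G) = √(5 + (x + G)) = √(5 + (G + x)) = √(5 + G + x))
I(Y) = √(5 + 2*Y) - Y + Y*(2 + Y) (I(Y) = (2 + Y)*Y + (√(5 + Y + Y) - Y) = Y*(2 + Y) + (√(5 + 2*Y) - Y) = √(5 + 2*Y) - Y + Y*(2 + Y))
I(-36) - 1*(-1221) = (-36 + (-36)² + √(5 + 2*(-36))) - 1*(-1221) = (-36 + 1296 + √(5 - 72)) + 1221 = (-36 + 1296 + √(-67)) + 1221 = (-36 + 1296 + I*√67) + 1221 = (1260 + I*√67) + 1221 = 2481 + I*√67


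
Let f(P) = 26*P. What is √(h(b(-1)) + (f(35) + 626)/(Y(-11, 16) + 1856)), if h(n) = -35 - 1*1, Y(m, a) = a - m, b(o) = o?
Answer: 2*I*√31188129/1883 ≈ 5.9316*I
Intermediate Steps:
h(n) = -36 (h(n) = -35 - 1 = -36)
√(h(b(-1)) + (f(35) + 626)/(Y(-11, 16) + 1856)) = √(-36 + (26*35 + 626)/((16 - 1*(-11)) + 1856)) = √(-36 + (910 + 626)/((16 + 11) + 1856)) = √(-36 + 1536/(27 + 1856)) = √(-36 + 1536/1883) = √(-66252/1883) = 2*I*√31188129/1883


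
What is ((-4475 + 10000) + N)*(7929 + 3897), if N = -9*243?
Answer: 39475188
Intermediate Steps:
N = -2187
((-4475 + 10000) + N)*(7929 + 3897) = ((-4475 + 10000) - 2187)*(7929 + 3897) = (5525 - 2187)*11826 = 3338*11826 = 39475188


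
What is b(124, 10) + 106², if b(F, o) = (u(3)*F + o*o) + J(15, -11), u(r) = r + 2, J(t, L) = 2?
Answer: 11958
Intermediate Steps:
u(r) = 2 + r
b(F, o) = 2 + o² + 5*F (b(F, o) = ((2 + 3)*F + o*o) + 2 = (5*F + o²) + 2 = (o² + 5*F) + 2 = 2 + o² + 5*F)
b(124, 10) + 106² = (2 + 10² + 5*124) + 106² = (2 + 100 + 620) + 11236 = 722 + 11236 = 11958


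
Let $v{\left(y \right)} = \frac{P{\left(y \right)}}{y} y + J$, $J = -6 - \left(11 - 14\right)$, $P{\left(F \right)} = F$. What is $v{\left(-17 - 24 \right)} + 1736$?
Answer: $1692$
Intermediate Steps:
$J = -3$ ($J = -6 - -3 = -6 + 3 = -3$)
$v{\left(y \right)} = -3 + y$ ($v{\left(y \right)} = \frac{y}{y} y - 3 = 1 y - 3 = y - 3 = -3 + y$)
$v{\left(-17 - 24 \right)} + 1736 = \left(-3 - 41\right) + 1736 = -44 + 1736 = 1692$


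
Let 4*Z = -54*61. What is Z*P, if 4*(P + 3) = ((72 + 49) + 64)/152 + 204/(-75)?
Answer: 84509217/30400 ≈ 2779.9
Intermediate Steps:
P = -51311/15200 (P = -3 + (((72 + 49) + 64)/152 + 204/(-75))/4 = -3 + ((121 + 64)*(1/152) + 204*(-1/75))/4 = -3 + (185*(1/152) - 68/25)/4 = -3 + (185/152 - 68/25)/4 = -3 + (¼)*(-5711/3800) = -3 - 5711/15200 = -51311/15200 ≈ -3.3757)
Z = -1647/2 (Z = (-54*61)/4 = (¼)*(-3294) = -1647/2 ≈ -823.50)
Z*P = -1647/2*(-51311/15200) = 84509217/30400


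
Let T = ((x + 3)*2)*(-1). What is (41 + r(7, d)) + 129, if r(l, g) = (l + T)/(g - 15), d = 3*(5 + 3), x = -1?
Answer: 511/3 ≈ 170.33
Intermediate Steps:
T = -4 (T = ((-1 + 3)*2)*(-1) = (2*2)*(-1) = 4*(-1) = -4)
d = 24 (d = 3*8 = 24)
r(l, g) = (-4 + l)/(-15 + g) (r(l, g) = (l - 4)/(g - 15) = (-4 + l)/(-15 + g))
(41 + r(7, d)) + 129 = (41 + (-4 + 7)/(-15 + 24)) + 129 = (41 + 3/9) + 129 = (41 + (1/9)*3) + 129 = (41 + 1/3) + 129 = 124/3 + 129 = 511/3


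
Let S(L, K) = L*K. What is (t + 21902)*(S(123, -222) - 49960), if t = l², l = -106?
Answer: -2560440708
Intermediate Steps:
S(L, K) = K*L
t = 11236 (t = (-106)² = 11236)
(t + 21902)*(S(123, -222) - 49960) = (11236 + 21902)*(-222*123 - 49960) = 33138*(-27306 - 49960) = 33138*(-77266) = -2560440708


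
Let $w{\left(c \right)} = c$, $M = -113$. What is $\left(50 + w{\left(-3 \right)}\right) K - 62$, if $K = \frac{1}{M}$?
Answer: $- \frac{7053}{113} \approx -62.416$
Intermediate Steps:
$K = - \frac{1}{113}$ ($K = \frac{1}{-113} = - \frac{1}{113} \approx -0.0088496$)
$\left(50 + w{\left(-3 \right)}\right) K - 62 = \left(50 - 3\right) \left(- \frac{1}{113}\right) - 62 = 47 \left(- \frac{1}{113}\right) - 62 = - \frac{47}{113} - 62 = - \frac{7053}{113}$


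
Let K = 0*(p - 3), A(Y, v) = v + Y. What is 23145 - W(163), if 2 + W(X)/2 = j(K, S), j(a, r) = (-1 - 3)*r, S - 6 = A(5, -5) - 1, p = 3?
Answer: 23189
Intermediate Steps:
A(Y, v) = Y + v
S = 5 (S = 6 + ((5 - 5) - 1) = 6 + (0 - 1) = 6 - 1 = 5)
K = 0 (K = 0*(3 - 3) = 0*0 = 0)
j(a, r) = -4*r
W(X) = -44 (W(X) = -4 + 2*(-4*5) = -4 + 2*(-20) = -4 - 40 = -44)
23145 - W(163) = 23145 - 1*(-44) = 23145 + 44 = 23189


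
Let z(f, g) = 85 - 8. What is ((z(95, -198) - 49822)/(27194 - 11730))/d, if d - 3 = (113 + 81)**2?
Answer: -49745/582049496 ≈ -8.5465e-5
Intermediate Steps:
z(f, g) = 77
d = 37639 (d = 3 + (113 + 81)**2 = 3 + 194**2 = 3 + 37636 = 37639)
((z(95, -198) - 49822)/(27194 - 11730))/d = ((77 - 49822)/(27194 - 11730))/37639 = -49745/15464*(1/37639) = -49745*1/15464*(1/37639) = -49745/15464*1/37639 = -49745/582049496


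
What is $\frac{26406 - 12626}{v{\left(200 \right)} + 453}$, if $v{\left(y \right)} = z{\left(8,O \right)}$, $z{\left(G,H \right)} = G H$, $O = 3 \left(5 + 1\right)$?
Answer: $\frac{13780}{597} \approx 23.082$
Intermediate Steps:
$O = 18$ ($O = 3 \cdot 6 = 18$)
$v{\left(y \right)} = 144$ ($v{\left(y \right)} = 8 \cdot 18 = 144$)
$\frac{26406 - 12626}{v{\left(200 \right)} + 453} = \frac{26406 - 12626}{144 + 453} = \frac{13780}{597}$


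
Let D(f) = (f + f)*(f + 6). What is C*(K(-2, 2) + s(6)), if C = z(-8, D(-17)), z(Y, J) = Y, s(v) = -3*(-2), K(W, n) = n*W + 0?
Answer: -16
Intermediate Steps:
K(W, n) = W*n (K(W, n) = W*n + 0 = W*n)
s(v) = 6
D(f) = 2*f*(6 + f) (D(f) = (2*f)*(6 + f) = 2*f*(6 + f))
C = -8
C*(K(-2, 2) + s(6)) = -8*(-2*2 + 6) = -8*(-4 + 6) = -8*2 = -16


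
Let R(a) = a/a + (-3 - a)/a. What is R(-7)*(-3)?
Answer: -9/7 ≈ -1.2857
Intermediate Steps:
R(a) = 1 + (-3 - a)/a
R(-7)*(-3) = -3/(-7)*(-3) = -3*(-⅐)*(-3) = (3/7)*(-3) = -9/7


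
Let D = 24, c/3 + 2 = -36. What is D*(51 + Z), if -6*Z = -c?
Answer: 768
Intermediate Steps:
c = -114 (c = -6 + 3*(-36) = -6 - 108 = -114)
Z = -19 (Z = -(-1)*(-114)/6 = -⅙*114 = -19)
D*(51 + Z) = 24*(51 - 19) = 24*32 = 768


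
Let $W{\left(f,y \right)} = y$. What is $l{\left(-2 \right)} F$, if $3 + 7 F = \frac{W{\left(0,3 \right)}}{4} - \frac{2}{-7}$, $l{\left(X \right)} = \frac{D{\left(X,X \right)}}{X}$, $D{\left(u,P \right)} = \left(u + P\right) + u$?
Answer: $- \frac{165}{196} \approx -0.84184$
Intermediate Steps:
$D{\left(u,P \right)} = P + 2 u$ ($D{\left(u,P \right)} = \left(P + u\right) + u = P + 2 u$)
$l{\left(X \right)} = 3$ ($l{\left(X \right)} = \frac{X + 2 X}{X} = \frac{3 X}{X} = 3$)
$F = - \frac{55}{196}$ ($F = - \frac{3}{7} + \frac{\frac{3}{4} - \frac{2}{-7}}{7} = - \frac{3}{7} + \frac{3 \cdot \frac{1}{4} - - \frac{2}{7}}{7} = - \frac{3}{7} + \frac{\frac{3}{4} + \frac{2}{7}}{7} = - \frac{3}{7} + \frac{1}{7} \cdot \frac{29}{28} = - \frac{3}{7} + \frac{29}{196} = - \frac{55}{196} \approx -0.28061$)
$l{\left(-2 \right)} F = 3 \left(- \frac{55}{196}\right) = - \frac{165}{196}$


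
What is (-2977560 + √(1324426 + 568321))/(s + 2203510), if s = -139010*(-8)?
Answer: -297756/331559 + √1892747/3315590 ≈ -0.89763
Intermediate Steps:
s = 1112080
(-2977560 + √(1324426 + 568321))/(s + 2203510) = (-2977560 + √(1324426 + 568321))/(1112080 + 2203510) = (-2977560 + √1892747)/3315590 = (-2977560 + √1892747)*(1/3315590) = -297756/331559 + √1892747/3315590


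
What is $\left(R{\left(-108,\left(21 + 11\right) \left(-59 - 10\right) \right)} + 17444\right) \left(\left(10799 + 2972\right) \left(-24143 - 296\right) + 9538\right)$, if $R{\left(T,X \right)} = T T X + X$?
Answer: $8662159553057556$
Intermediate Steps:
$R{\left(T,X \right)} = X + X T^{2}$ ($R{\left(T,X \right)} = T^{2} X + X = X T^{2} + X = X + X T^{2}$)
$\left(R{\left(-108,\left(21 + 11\right) \left(-59 - 10\right) \right)} + 17444\right) \left(\left(10799 + 2972\right) \left(-24143 - 296\right) + 9538\right) = \left(\left(21 + 11\right) \left(-59 - 10\right) \left(1 + \left(-108\right)^{2}\right) + 17444\right) \left(\left(10799 + 2972\right) \left(-24143 - 296\right) + 9538\right) = \left(32 \left(-69\right) \left(1 + 11664\right) + 17444\right) \left(13771 \left(-24439\right) + 9538\right) = \left(\left(-2208\right) 11665 + 17444\right) \left(-336549469 + 9538\right) = \left(-25756320 + 17444\right) \left(-336539931\right) = \left(-25738876\right) \left(-336539931\right) = 8662159553057556$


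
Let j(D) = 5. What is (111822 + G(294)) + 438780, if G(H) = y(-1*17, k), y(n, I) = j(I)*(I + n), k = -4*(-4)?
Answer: 550597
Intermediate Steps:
k = 16
y(n, I) = 5*I + 5*n (y(n, I) = 5*(I + n) = 5*I + 5*n)
G(H) = -5 (G(H) = 5*16 + 5*(-1*17) = 80 + 5*(-17) = 80 - 85 = -5)
(111822 + G(294)) + 438780 = (111822 - 5) + 438780 = 111817 + 438780 = 550597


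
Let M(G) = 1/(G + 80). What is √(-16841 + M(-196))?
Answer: I*√56653153/58 ≈ 129.77*I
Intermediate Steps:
M(G) = 1/(80 + G)
√(-16841 + M(-196)) = √(-16841 + 1/(80 - 196)) = √(-16841 + 1/(-116)) = √(-16841 - 1/116) = √(-1953557/116) = I*√56653153/58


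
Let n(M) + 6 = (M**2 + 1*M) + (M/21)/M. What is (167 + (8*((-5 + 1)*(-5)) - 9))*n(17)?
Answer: 667906/7 ≈ 95415.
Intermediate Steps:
n(M) = -125/21 + M + M**2 (n(M) = -6 + ((M**2 + 1*M) + (M/21)/M) = -6 + ((M**2 + M) + (M*(1/21))/M) = -6 + ((M + M**2) + (M/21)/M) = -6 + ((M + M**2) + 1/21) = -6 + (1/21 + M + M**2) = -125/21 + M + M**2)
(167 + (8*((-5 + 1)*(-5)) - 9))*n(17) = (167 + (8*((-5 + 1)*(-5)) - 9))*(-125/21 + 17 + 17**2) = (167 + (8*(-4*(-5)) - 9))*(-125/21 + 17 + 289) = (167 + (8*20 - 9))*(6301/21) = (167 + (160 - 9))*(6301/21) = (167 + 151)*(6301/21) = 318*(6301/21) = 667906/7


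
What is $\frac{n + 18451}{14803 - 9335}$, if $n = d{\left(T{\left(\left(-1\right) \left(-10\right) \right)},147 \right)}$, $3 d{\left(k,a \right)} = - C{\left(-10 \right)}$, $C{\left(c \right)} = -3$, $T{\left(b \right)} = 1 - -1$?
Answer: $\frac{4613}{1367} \approx 3.3745$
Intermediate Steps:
$T{\left(b \right)} = 2$ ($T{\left(b \right)} = 1 + 1 = 2$)
$d{\left(k,a \right)} = 1$ ($d{\left(k,a \right)} = \frac{\left(-1\right) \left(-3\right)}{3} = \frac{1}{3} \cdot 3 = 1$)
$n = 1$
$\frac{n + 18451}{14803 - 9335} = \frac{1 + 18451}{14803 - 9335} = \frac{18452}{5468} = 18452 \cdot \frac{1}{5468} = \frac{4613}{1367}$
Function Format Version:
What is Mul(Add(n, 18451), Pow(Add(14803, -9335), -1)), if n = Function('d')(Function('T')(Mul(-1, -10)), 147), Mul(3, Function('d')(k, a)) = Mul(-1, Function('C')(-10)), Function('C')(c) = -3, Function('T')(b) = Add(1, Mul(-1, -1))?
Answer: Rational(4613, 1367) ≈ 3.3745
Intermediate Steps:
Function('T')(b) = 2 (Function('T')(b) = Add(1, 1) = 2)
Function('d')(k, a) = 1 (Function('d')(k, a) = Mul(Rational(1, 3), Mul(-1, -3)) = Mul(Rational(1, 3), 3) = 1)
n = 1
Mul(Add(n, 18451), Pow(Add(14803, -9335), -1)) = Mul(Add(1, 18451), Pow(Add(14803, -9335), -1)) = Mul(18452, Pow(5468, -1)) = Mul(18452, Rational(1, 5468)) = Rational(4613, 1367)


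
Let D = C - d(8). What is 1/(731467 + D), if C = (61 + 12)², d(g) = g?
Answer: 1/736788 ≈ 1.3572e-6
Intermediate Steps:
C = 5329 (C = 73² = 5329)
D = 5321 (D = 5329 - 1*8 = 5329 - 8 = 5321)
1/(731467 + D) = 1/(731467 + 5321) = 1/736788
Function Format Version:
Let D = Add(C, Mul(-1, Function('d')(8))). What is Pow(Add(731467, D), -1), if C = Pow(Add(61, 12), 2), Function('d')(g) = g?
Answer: Rational(1, 736788) ≈ 1.3572e-6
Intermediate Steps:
C = 5329 (C = Pow(73, 2) = 5329)
D = 5321 (D = Add(5329, Mul(-1, 8)) = Add(5329, -8) = 5321)
Pow(Add(731467, D), -1) = Pow(Add(731467, 5321), -1) = Pow(736788, -1) = Rational(1, 736788)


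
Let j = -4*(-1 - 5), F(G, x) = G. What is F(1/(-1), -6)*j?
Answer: -24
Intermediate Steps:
j = 24 (j = -4*(-6) = 24)
F(1/(-1), -6)*j = 24/(-1) = -1*24 = -24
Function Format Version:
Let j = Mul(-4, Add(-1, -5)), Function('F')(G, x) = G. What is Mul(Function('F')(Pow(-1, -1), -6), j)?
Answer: -24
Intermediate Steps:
j = 24 (j = Mul(-4, -6) = 24)
Mul(Function('F')(Pow(-1, -1), -6), j) = Mul(Pow(-1, -1), 24) = Mul(-1, 24) = -24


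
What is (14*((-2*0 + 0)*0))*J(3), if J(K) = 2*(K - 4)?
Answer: 0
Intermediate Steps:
J(K) = -8 + 2*K (J(K) = 2*(-4 + K) = -8 + 2*K)
(14*((-2*0 + 0)*0))*J(3) = (14*((-2*0 + 0)*0))*(-8 + 2*3) = (14*((0 + 0)*0))*(-8 + 6) = (14*(0*0))*(-2) = (14*0)*(-2) = 0*(-2) = 0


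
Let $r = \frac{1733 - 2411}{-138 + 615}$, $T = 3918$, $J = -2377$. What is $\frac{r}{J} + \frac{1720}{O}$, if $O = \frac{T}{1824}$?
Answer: $\frac{197618983418}{246796779} \approx 800.74$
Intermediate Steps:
$r = - \frac{226}{159}$ ($r = - \frac{678}{477} = \left(-678\right) \frac{1}{477} = - \frac{226}{159} \approx -1.4214$)
$O = \frac{653}{304}$ ($O = \frac{3918}{1824} = 3918 \cdot \frac{1}{1824} = \frac{653}{304} \approx 2.148$)
$\frac{r}{J} + \frac{1720}{O} = - \frac{226}{159 \left(-2377\right)} + \frac{1720}{\frac{653}{304}} = \left(- \frac{226}{159}\right) \left(- \frac{1}{2377}\right) + 1720 \cdot \frac{304}{653} = \frac{226}{377943} + \frac{522880}{653} = \frac{197618983418}{246796779}$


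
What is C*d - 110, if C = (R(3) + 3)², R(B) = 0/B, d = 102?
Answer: 808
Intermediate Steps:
R(B) = 0
C = 9 (C = (0 + 3)² = 3² = 9)
C*d - 110 = 9*102 - 110 = 918 - 110 = 808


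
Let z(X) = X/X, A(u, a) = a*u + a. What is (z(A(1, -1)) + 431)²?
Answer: 186624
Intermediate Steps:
A(u, a) = a + a*u
z(X) = 1
(z(A(1, -1)) + 431)² = (1 + 431)² = 432² = 186624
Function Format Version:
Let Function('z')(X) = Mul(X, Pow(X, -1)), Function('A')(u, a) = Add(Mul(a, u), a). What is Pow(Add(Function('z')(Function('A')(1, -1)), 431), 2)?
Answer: 186624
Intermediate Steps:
Function('A')(u, a) = Add(a, Mul(a, u))
Function('z')(X) = 1
Pow(Add(Function('z')(Function('A')(1, -1)), 431), 2) = Pow(Add(1, 431), 2) = Pow(432, 2) = 186624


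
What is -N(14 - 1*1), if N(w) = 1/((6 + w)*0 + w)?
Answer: -1/13 ≈ -0.076923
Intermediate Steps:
N(w) = 1/w (N(w) = 1/(0 + w) = 1/w)
-N(14 - 1*1) = -1/(14 - 1*1) = -1/(14 - 1) = -1/13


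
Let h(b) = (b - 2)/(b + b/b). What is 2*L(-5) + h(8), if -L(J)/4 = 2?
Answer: -46/3 ≈ -15.333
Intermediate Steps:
h(b) = (-2 + b)/(1 + b) (h(b) = (-2 + b)/(b + 1) = (-2 + b)/(1 + b))
L(J) = -8 (L(J) = -4*2 = -8)
2*L(-5) + h(8) = 2*(-8) + (-2 + 8)/(1 + 8) = -16 + 6/9 = -16 + (1/9)*6 = -16 + 2/3 = -46/3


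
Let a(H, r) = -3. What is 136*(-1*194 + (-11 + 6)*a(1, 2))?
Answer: -24344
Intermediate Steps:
136*(-1*194 + (-11 + 6)*a(1, 2)) = 136*(-1*194 + (-11 + 6)*(-3)) = 136*(-194 - 5*(-3)) = 136*(-194 + 15) = 136*(-179) = -24344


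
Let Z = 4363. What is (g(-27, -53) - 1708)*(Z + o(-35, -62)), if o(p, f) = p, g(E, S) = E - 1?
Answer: -7513408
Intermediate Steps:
g(E, S) = -1 + E
(g(-27, -53) - 1708)*(Z + o(-35, -62)) = ((-1 - 27) - 1708)*(4363 - 35) = (-28 - 1708)*4328 = -1736*4328 = -7513408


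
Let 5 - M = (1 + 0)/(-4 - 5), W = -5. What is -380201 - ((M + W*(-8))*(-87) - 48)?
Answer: -1128685/3 ≈ -3.7623e+5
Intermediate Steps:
M = 46/9 (M = 5 - (1 + 0)/(-4 - 5) = 5 - 1/(-9) = 5 - (-1)/9 = 5 - 1*(-1/9) = 5 + 1/9 = 46/9 ≈ 5.1111)
-380201 - ((M + W*(-8))*(-87) - 48) = -380201 - ((46/9 - 5*(-8))*(-87) - 48) = -380201 - ((46/9 + 40)*(-87) - 48) = -380201 - ((406/9)*(-87) - 48) = -380201 - (-11774/3 - 48) = -380201 - 1*(-11918/3) = -380201 + 11918/3 = -1128685/3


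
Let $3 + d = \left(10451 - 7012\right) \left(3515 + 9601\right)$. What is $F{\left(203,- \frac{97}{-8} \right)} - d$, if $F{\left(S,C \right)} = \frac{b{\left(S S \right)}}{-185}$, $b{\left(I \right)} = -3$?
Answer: $- \frac{8344595382}{185} \approx -4.5106 \cdot 10^{7}$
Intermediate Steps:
$F{\left(S,C \right)} = \frac{3}{185}$ ($F{\left(S,C \right)} = - \frac{3}{-185} = \left(-3\right) \left(- \frac{1}{185}\right) = \frac{3}{185}$)
$d = 45105921$ ($d = -3 + \left(10451 - 7012\right) \left(3515 + 9601\right) = -3 + 3439 \cdot 13116 = -3 + 45105924 = 45105921$)
$F{\left(203,- \frac{97}{-8} \right)} - d = \frac{3}{185} - 45105921 = - \frac{8344595382}{185}$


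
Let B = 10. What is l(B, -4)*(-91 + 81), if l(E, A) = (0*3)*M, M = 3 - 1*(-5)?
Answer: 0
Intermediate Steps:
M = 8 (M = 3 + 5 = 8)
l(E, A) = 0 (l(E, A) = (0*3)*8 = 0*8 = 0)
l(B, -4)*(-91 + 81) = 0*(-91 + 81) = 0*(-10) = 0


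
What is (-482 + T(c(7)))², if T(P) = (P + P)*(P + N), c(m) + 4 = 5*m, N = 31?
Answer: 11303044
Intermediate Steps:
c(m) = -4 + 5*m
T(P) = 2*P*(31 + P) (T(P) = (P + P)*(P + 31) = (2*P)*(31 + P) = 2*P*(31 + P))
(-482 + T(c(7)))² = (-482 + 2*(-4 + 5*7)*(31 + (-4 + 5*7)))² = (-482 + 2*(-4 + 35)*(31 + (-4 + 35)))² = (-482 + 2*31*(31 + 31))² = (-482 + 2*31*62)² = (-482 + 3844)² = 3362² = 11303044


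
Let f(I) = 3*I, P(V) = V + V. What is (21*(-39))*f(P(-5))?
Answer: 24570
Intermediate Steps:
P(V) = 2*V
(21*(-39))*f(P(-5)) = (21*(-39))*(3*(2*(-5))) = -2457*(-10) = -819*(-30) = 24570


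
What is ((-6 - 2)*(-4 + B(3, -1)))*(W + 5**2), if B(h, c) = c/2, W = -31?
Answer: -216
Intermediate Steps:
B(h, c) = c/2 (B(h, c) = c*(1/2) = c/2)
((-6 - 2)*(-4 + B(3, -1)))*(W + 5**2) = ((-6 - 2)*(-4 + (1/2)*(-1)))*(-31 + 5**2) = (-8*(-4 - 1/2))*(-31 + 25) = -8*(-9/2)*(-6) = 36*(-6) = -216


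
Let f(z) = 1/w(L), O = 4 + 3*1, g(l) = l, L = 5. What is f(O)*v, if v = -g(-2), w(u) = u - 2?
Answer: ⅔ ≈ 0.66667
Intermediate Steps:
w(u) = -2 + u
O = 7 (O = 4 + 3 = 7)
v = 2 (v = -1*(-2) = 2)
f(z) = ⅓ (f(z) = 1/(-2 + 5) = 1/3 = ⅓)
f(O)*v = (⅓)*2 = ⅔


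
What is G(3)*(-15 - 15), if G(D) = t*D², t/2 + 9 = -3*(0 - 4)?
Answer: -1620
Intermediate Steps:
t = 6 (t = -18 + 2*(-3*(0 - 4)) = -18 + 2*(-3*(-4)) = -18 + 2*12 = -18 + 24 = 6)
G(D) = 6*D²
G(3)*(-15 - 15) = (6*3²)*(-15 - 15) = (6*9)*(-30) = 54*(-30) = -1620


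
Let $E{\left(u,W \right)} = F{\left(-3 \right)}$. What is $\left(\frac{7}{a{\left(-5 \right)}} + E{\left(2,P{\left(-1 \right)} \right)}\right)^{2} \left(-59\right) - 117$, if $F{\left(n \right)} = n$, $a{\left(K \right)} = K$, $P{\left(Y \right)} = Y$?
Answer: $- \frac{31481}{25} \approx -1259.2$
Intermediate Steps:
$E{\left(u,W \right)} = -3$
$\left(\frac{7}{a{\left(-5 \right)}} + E{\left(2,P{\left(-1 \right)} \right)}\right)^{2} \left(-59\right) - 117 = \left(\frac{7}{-5} - 3\right)^{2} \left(-59\right) - 117 = \left(7 \left(- \frac{1}{5}\right) - 3\right)^{2} \left(-59\right) - 117 = \left(- \frac{7}{5} - 3\right)^{2} \left(-59\right) - 117 = \left(- \frac{22}{5}\right)^{2} \left(-59\right) - 117 = \frac{484}{25} \left(-59\right) - 117 = - \frac{28556}{25} - 117 = - \frac{31481}{25}$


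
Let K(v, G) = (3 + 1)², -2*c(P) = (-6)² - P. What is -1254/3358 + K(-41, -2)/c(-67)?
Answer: -118309/172937 ≈ -0.68412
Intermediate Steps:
c(P) = -18 + P/2 (c(P) = -((-6)² - P)/2 = -(36 - P)/2 = -18 + P/2)
K(v, G) = 16 (K(v, G) = 4² = 16)
-1254/3358 + K(-41, -2)/c(-67) = -1254/3358 + 16/(-18 + (½)*(-67)) = -1254*1/3358 + 16/(-18 - 67/2) = -627/1679 + 16/(-103/2) = -627/1679 + 16*(-2/103) = -627/1679 - 32/103 = -118309/172937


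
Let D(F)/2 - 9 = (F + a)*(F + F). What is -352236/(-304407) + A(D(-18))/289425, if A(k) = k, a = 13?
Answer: 335278/289425 ≈ 1.1584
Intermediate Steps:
D(F) = 18 + 4*F*(13 + F) (D(F) = 18 + 2*((F + 13)*(F + F)) = 18 + 2*((13 + F)*(2*F)) = 18 + 2*(2*F*(13 + F)) = 18 + 4*F*(13 + F))
-352236/(-304407) + A(D(-18))/289425 = -352236/(-304407) + (18 + 4*(-18)² + 52*(-18))/289425 = -352236*(-1/304407) + (18 + 4*324 - 936)*(1/289425) = 788/681 + (18 + 1296 - 936)*(1/289425) = 788/681 + 378*(1/289425) = 788/681 + 126/96475 = 335278/289425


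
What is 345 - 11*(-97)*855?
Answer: 912630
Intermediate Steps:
345 - 11*(-97)*855 = 345 + 1067*855 = 345 + 912285 = 912630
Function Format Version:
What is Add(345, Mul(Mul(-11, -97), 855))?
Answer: 912630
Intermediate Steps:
Add(345, Mul(Mul(-11, -97), 855)) = Add(345, Mul(1067, 855)) = Add(345, 912285) = 912630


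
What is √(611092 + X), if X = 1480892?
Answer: 4*√130749 ≈ 1446.4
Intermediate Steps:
√(611092 + X) = √(611092 + 1480892) = √2091984 = 4*√130749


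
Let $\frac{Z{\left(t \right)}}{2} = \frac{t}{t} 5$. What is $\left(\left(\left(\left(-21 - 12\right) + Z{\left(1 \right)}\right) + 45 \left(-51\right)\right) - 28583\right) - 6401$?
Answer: $-37302$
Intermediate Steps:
$Z{\left(t \right)} = 10$ ($Z{\left(t \right)} = 2 \frac{t}{t} 5 = 2 \cdot 1 \cdot 5 = 2 \cdot 5 = 10$)
$\left(\left(\left(\left(-21 - 12\right) + Z{\left(1 \right)}\right) + 45 \left(-51\right)\right) - 28583\right) - 6401 = \left(\left(\left(\left(-21 - 12\right) + 10\right) + 45 \left(-51\right)\right) - 28583\right) - 6401 = \left(\left(\left(-33 + 10\right) - 2295\right) - 28583\right) - 6401 = \left(\left(-23 - 2295\right) - 28583\right) - 6401 = \left(-2318 - 28583\right) - 6401 = -30901 - 6401 = -37302$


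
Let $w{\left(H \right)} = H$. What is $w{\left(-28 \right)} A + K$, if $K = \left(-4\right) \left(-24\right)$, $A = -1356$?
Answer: $38064$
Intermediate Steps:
$K = 96$
$w{\left(-28 \right)} A + K = \left(-28\right) \left(-1356\right) + 96 = 37968 + 96 = 38064$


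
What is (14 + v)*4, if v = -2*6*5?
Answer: -184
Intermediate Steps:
v = -60 (v = -12*5 = -60)
(14 + v)*4 = (14 - 60)*4 = -46*4 = -184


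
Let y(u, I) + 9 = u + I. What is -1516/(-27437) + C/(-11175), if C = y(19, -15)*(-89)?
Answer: 946367/61321695 ≈ 0.015433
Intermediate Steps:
y(u, I) = -9 + I + u (y(u, I) = -9 + (u + I) = -9 + (I + u) = -9 + I + u)
C = 445 (C = (-9 - 15 + 19)*(-89) = -5*(-89) = 445)
-1516/(-27437) + C/(-11175) = -1516/(-27437) + 445/(-11175) = -1516*(-1/27437) + 445*(-1/11175) = 1516/27437 - 89/2235 = 946367/61321695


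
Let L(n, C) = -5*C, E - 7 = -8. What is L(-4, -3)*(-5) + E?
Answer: -76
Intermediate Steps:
E = -1 (E = 7 - 8 = -1)
L(-4, -3)*(-5) + E = -5*(-3)*(-5) - 1 = 15*(-5) - 1 = -75 - 1 = -76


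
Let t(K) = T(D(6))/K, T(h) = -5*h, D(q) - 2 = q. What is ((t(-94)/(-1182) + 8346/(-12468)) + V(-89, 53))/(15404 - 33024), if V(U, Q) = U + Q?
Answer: 2116600403/1017037077720 ≈ 0.0020811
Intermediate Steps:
D(q) = 2 + q
t(K) = -40/K (t(K) = (-5*(2 + 6))/K = (-5*8)/K = -40/K)
V(U, Q) = Q + U
((t(-94)/(-1182) + 8346/(-12468)) + V(-89, 53))/(15404 - 33024) = ((-40/(-94)/(-1182) + 8346/(-12468)) + (53 - 89))/(15404 - 33024) = ((-40*(-1/94)*(-1/1182) + 8346*(-1/12468)) - 36)/(-17620) = (((20/47)*(-1/1182) - 1391/2078) - 36)*(-1/17620) = ((-10/27777 - 1391/2078) - 36)*(-1/17620) = (-38658587/57720606 - 36)*(-1/17620) = -2116600403/57720606*(-1/17620) = 2116600403/1017037077720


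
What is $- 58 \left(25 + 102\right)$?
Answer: $-7366$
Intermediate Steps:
$- 58 \left(25 + 102\right) = \left(-58\right) 127 = -7366$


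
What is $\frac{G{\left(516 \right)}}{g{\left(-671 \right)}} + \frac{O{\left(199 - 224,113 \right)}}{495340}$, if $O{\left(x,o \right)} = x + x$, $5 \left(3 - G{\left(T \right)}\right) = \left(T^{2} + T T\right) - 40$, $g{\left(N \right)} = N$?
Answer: $\frac{26374708263}{166186570} \approx 158.71$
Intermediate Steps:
$G{\left(T \right)} = 11 - \frac{2 T^{2}}{5}$ ($G{\left(T \right)} = 3 - \frac{\left(T^{2} + T T\right) - 40}{5} = 3 - \frac{\left(T^{2} + T^{2}\right) - 40}{5} = 3 - \frac{2 T^{2} - 40}{5} = 3 - \frac{-40 + 2 T^{2}}{5} = 3 - \left(-8 + \frac{2 T^{2}}{5}\right) = 11 - \frac{2 T^{2}}{5}$)
$O{\left(x,o \right)} = 2 x$
$\frac{G{\left(516 \right)}}{g{\left(-671 \right)}} + \frac{O{\left(199 - 224,113 \right)}}{495340} = \frac{11 - \frac{2 \cdot 516^{2}}{5}}{-671} + \frac{2 \left(199 - 224\right)}{495340} = \left(11 - \frac{532512}{5}\right) \left(- \frac{1}{671}\right) + 2 \left(199 - 224\right) \frac{1}{495340} = \left(11 - \frac{532512}{5}\right) \left(- \frac{1}{671}\right) + 2 \left(-25\right) \frac{1}{495340} = \left(- \frac{532457}{5}\right) \left(- \frac{1}{671}\right) - \frac{5}{49534} = \frac{532457}{3355} - \frac{5}{49534} = \frac{26374708263}{166186570}$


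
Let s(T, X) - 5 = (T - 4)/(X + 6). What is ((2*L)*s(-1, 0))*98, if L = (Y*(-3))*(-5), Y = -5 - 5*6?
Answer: -428750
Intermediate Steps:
Y = -35 (Y = -5 - 30 = -35)
s(T, X) = 5 + (-4 + T)/(6 + X) (s(T, X) = 5 + (T - 4)/(X + 6) = 5 + (-4 + T)/(6 + X))
L = -525 (L = -35*(-3)*(-5) = 105*(-5) = -525)
((2*L)*s(-1, 0))*98 = ((2*(-525))*((26 - 1 + 5*0)/(6 + 0)))*98 = -1050*(26 - 1 + 0)/6*98 = -175*25*98 = -1050*25/6*98 = -4375*98 = -428750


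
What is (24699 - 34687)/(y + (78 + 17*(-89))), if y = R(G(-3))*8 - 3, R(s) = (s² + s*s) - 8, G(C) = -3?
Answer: 4994/679 ≈ 7.3549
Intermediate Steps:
R(s) = -8 + 2*s² (R(s) = (s² + s²) - 8 = 2*s² - 8 = -8 + 2*s²)
y = 77 (y = (-8 + 2*(-3)²)*8 - 3 = (-8 + 2*9)*8 - 3 = (-8 + 18)*8 - 3 = 10*8 - 3 = 80 - 3 = 77)
(24699 - 34687)/(y + (78 + 17*(-89))) = (24699 - 34687)/(77 + (78 + 17*(-89))) = -9988/(77 + (78 - 1513)) = -9988/(77 - 1435) = -9988/(-1358) = -9988*(-1/1358) = 4994/679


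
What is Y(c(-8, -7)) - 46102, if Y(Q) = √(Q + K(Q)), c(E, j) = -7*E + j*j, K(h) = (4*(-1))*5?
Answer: -46102 + √85 ≈ -46093.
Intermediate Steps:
K(h) = -20 (K(h) = -4*5 = -20)
c(E, j) = j² - 7*E (c(E, j) = -7*E + j² = j² - 7*E)
Y(Q) = √(-20 + Q) (Y(Q) = √(Q - 20) = √(-20 + Q))
Y(c(-8, -7)) - 46102 = √(-20 + ((-7)² - 7*(-8))) - 46102 = √(-20 + (49 + 56)) - 46102 = √(-20 + 105) - 46102 = √85 - 46102 = -46102 + √85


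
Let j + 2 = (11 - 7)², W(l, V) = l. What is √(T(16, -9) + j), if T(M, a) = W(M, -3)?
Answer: √30 ≈ 5.4772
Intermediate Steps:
T(M, a) = M
j = 14 (j = -2 + (11 - 7)² = -2 + 4² = -2 + 16 = 14)
√(T(16, -9) + j) = √(16 + 14) = √30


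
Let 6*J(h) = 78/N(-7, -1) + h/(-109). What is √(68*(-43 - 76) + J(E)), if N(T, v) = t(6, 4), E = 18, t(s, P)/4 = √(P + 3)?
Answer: √(-18843710284 + 1081171*√7)/1526 ≈ 89.949*I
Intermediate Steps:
t(s, P) = 4*√(3 + P) (t(s, P) = 4*√(P + 3) = 4*√(3 + P))
N(T, v) = 4*√7 (N(T, v) = 4*√(3 + 4) = 4*√7)
J(h) = -h/654 + 13*√7/28 (J(h) = (78/((4*√7)) + h/(-109))/6 = (78*(√7/28) + h*(-1/109))/6 = (39*√7/14 - h/109)/6 = (-h/109 + 39*√7/14)/6 = -h/654 + 13*√7/28)
√(68*(-43 - 76) + J(E)) = √(68*(-43 - 76) + (-1/654*18 + 13*√7/28)) = √(68*(-119) + (-3/109 + 13*√7/28)) = √(-8092 + (-3/109 + 13*√7/28)) = √(-882031/109 + 13*√7/28)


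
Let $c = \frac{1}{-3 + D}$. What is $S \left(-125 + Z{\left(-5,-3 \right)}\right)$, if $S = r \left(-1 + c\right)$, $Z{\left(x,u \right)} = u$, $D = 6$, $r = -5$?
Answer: $- \frac{1280}{3} \approx -426.67$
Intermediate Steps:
$c = \frac{1}{3}$ ($c = \frac{1}{-3 + 6} = \frac{1}{3} \approx 0.33333$)
$S = \frac{10}{3}$ ($S = - 5 \left(-1 + \frac{1}{3}\right) = \left(-5\right) \left(- \frac{2}{3}\right) = \frac{10}{3} \approx 3.3333$)
$S \left(-125 + Z{\left(-5,-3 \right)}\right) = \frac{10 \left(-125 - 3\right)}{3} = \frac{10}{3} \left(-128\right) = - \frac{1280}{3}$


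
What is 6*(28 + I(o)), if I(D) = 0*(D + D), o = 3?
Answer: 168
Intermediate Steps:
I(D) = 0 (I(D) = 0*(2*D) = 0)
6*(28 + I(o)) = 6*(28 + 0) = 6*28 = 168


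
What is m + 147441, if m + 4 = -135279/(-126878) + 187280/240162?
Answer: 2246324755060085/15235637118 ≈ 1.4744e+5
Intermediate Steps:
m = -32817254953/15235637118 (m = -4 + (-135279/(-126878) + 187280/240162) = -4 + (-135279*(-1/126878) + 187280*(1/240162)) = -4 + (135279/126878 + 93640/120081) = -4 + 28125293519/15235637118 = -32817254953/15235637118 ≈ -2.1540)
m + 147441 = -32817254953/15235637118 + 147441 = 2246324755060085/15235637118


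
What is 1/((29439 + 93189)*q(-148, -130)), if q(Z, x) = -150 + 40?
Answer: -1/13489080 ≈ -7.4134e-8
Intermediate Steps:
q(Z, x) = -110
1/((29439 + 93189)*q(-148, -130)) = 1/((29439 + 93189)*(-110)) = -1/110/122628 = (1/122628)*(-1/110) = -1/13489080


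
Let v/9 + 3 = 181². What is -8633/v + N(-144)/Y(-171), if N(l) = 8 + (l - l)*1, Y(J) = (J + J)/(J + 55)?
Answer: 5011895/1867206 ≈ 2.6842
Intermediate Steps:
Y(J) = 2*J/(55 + J) (Y(J) = (2*J)/(55 + J) = 2*J/(55 + J))
v = 294822 (v = -27 + 9*181² = -27 + 9*32761 = -27 + 294849 = 294822)
N(l) = 8 (N(l) = 8 + 0*1 = 8 + 0 = 8)
-8633/v + N(-144)/Y(-171) = -8633/294822 + 8/((2*(-171)/(55 - 171))) = -8633*1/294822 + 8/((2*(-171)/(-116))) = -8633/294822 + 8/((2*(-171)*(-1/116))) = -8633/294822 + 8/(171/58) = -8633/294822 + 8*(58/171) = -8633/294822 + 464/171 = 5011895/1867206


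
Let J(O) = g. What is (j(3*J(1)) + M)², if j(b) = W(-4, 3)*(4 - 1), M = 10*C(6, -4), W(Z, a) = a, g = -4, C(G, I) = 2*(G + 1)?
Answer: 22201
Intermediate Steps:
C(G, I) = 2 + 2*G (C(G, I) = 2*(1 + G) = 2 + 2*G)
J(O) = -4
M = 140 (M = 10*(2 + 2*6) = 10*(2 + 12) = 10*14 = 140)
j(b) = 9 (j(b) = 3*(4 - 1) = 3*3 = 9)
(j(3*J(1)) + M)² = (9 + 140)² = 149² = 22201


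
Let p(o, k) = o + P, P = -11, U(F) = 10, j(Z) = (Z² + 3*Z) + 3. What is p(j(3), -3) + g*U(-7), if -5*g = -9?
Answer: 28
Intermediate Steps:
j(Z) = 3 + Z² + 3*Z
g = 9/5 (g = -⅕*(-9) = 9/5 ≈ 1.8000)
p(o, k) = -11 + o (p(o, k) = o - 11 = -11 + o)
p(j(3), -3) + g*U(-7) = (-11 + (3 + 3² + 3*3)) + (9/5)*10 = (-11 + (3 + 9 + 9)) + 18 = (-11 + 21) + 18 = 10 + 18 = 28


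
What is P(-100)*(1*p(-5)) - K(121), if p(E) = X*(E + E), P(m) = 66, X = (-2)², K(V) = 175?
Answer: -2815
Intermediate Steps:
X = 4
p(E) = 8*E (p(E) = 4*(E + E) = 4*(2*E) = 8*E)
P(-100)*(1*p(-5)) - K(121) = 66*(1*(8*(-5))) - 1*175 = 66*(1*(-40)) - 175 = 66*(-40) - 175 = -2640 - 175 = -2815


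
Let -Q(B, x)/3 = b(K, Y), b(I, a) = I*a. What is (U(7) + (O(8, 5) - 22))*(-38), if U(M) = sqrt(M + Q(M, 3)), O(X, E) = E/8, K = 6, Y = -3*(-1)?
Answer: 3249/4 - 38*I*sqrt(47) ≈ 812.25 - 260.51*I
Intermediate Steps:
Y = 3
O(X, E) = E/8 (O(X, E) = E*(1/8) = E/8)
Q(B, x) = -54 (Q(B, x) = -18*3 = -3*18 = -54)
U(M) = sqrt(-54 + M) (U(M) = sqrt(M - 54) = sqrt(-54 + M))
(U(7) + (O(8, 5) - 22))*(-38) = (sqrt(-54 + 7) + ((1/8)*5 - 22))*(-38) = (sqrt(-47) + (5/8 - 22))*(-38) = (I*sqrt(47) - 171/8)*(-38) = (-171/8 + I*sqrt(47))*(-38) = 3249/4 - 38*I*sqrt(47)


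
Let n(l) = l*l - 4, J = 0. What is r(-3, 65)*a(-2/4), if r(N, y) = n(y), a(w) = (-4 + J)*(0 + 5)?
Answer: -84420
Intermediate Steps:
n(l) = -4 + l² (n(l) = l² - 4 = -4 + l²)
a(w) = -20 (a(w) = (-4 + 0)*(0 + 5) = -4*5 = -20)
r(N, y) = -4 + y²
r(-3, 65)*a(-2/4) = (-4 + 65²)*(-20) = (-4 + 4225)*(-20) = 4221*(-20) = -84420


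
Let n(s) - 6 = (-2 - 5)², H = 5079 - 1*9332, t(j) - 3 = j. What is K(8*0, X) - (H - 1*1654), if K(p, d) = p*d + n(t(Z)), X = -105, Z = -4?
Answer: 5962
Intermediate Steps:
t(j) = 3 + j
H = -4253 (H = 5079 - 9332 = -4253)
n(s) = 55 (n(s) = 6 + (-2 - 5)² = 6 + (-7)² = 6 + 49 = 55)
K(p, d) = 55 + d*p (K(p, d) = p*d + 55 = d*p + 55 = 55 + d*p)
K(8*0, X) - (H - 1*1654) = (55 - 840*0) - (-4253 - 1*1654) = (55 - 105*0) - (-4253 - 1654) = (55 + 0) - 1*(-5907) = 55 + 5907 = 5962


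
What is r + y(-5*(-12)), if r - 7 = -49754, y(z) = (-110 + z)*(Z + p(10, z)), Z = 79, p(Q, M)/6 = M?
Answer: -71697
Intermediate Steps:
p(Q, M) = 6*M
y(z) = (-110 + z)*(79 + 6*z)
r = -49747 (r = 7 - 49754 = -49747)
r + y(-5*(-12)) = -49747 + (-8690 - (-2905)*(-12) + 6*(-5*(-12))²) = -49747 + (-8690 - 581*60 + 6*60²) = -49747 + (-8690 - 34860 + 6*3600) = -49747 + (-8690 - 34860 + 21600) = -49747 - 21950 = -71697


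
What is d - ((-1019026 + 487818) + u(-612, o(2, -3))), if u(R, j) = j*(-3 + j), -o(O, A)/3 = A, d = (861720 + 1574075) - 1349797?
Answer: 1617152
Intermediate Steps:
d = 1085998 (d = 2435795 - 1349797 = 1085998)
o(O, A) = -3*A
d - ((-1019026 + 487818) + u(-612, o(2, -3))) = 1085998 - ((-1019026 + 487818) + (-3*(-3))*(-3 - 3*(-3))) = 1085998 - (-531208 + 9*(-3 + 9)) = 1085998 - (-531208 + 9*6) = 1085998 - (-531208 + 54) = 1085998 - 1*(-531154) = 1085998 + 531154 = 1617152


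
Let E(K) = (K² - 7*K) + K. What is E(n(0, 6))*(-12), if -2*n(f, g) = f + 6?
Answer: -324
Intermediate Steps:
n(f, g) = -3 - f/2 (n(f, g) = -(f + 6)/2 = -(6 + f)/2 = -3 - f/2)
E(K) = K² - 6*K
E(n(0, 6))*(-12) = ((-3 - ½*0)*(-6 + (-3 - ½*0)))*(-12) = ((-3 + 0)*(-6 + (-3 + 0)))*(-12) = -3*(-6 - 3)*(-12) = -3*(-9)*(-12) = 27*(-12) = -324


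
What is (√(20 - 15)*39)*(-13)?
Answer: -507*√5 ≈ -1133.7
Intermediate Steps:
(√(20 - 15)*39)*(-13) = (√5*39)*(-13) = (39*√5)*(-13) = -507*√5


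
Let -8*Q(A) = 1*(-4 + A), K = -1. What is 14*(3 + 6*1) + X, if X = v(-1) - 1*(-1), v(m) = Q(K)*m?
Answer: 1011/8 ≈ 126.38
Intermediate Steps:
Q(A) = ½ - A/8 (Q(A) = -(-4 + A)/8 = ½ - A/8)
v(m) = 5*m/8 (v(m) = (½ - ⅛*(-1))*m = (½ + ⅛)*m = 5*m/8)
X = 3/8 (X = (5/8)*(-1) - 1*(-1) = -5/8 + 1 = 3/8 ≈ 0.37500)
14*(3 + 6*1) + X = 14*(3 + 6*1) + 3/8 = 14*(3 + 6) + 3/8 = 14*9 + 3/8 = 126 + 3/8 = 1011/8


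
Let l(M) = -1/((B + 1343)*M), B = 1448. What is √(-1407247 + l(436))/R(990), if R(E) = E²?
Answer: I*√520958335990373687/596330083800 ≈ 0.0012104*I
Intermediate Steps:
l(M) = -1/(2791*M) (l(M) = -1/((1448 + 1343)*M) = -1/(2791*M))
√(-1407247 + l(436))/R(990) = √(-1407247 - 1/2791/436)/(990²) = √(-1407247 - 1/2791*1/436)/980100 = √(-1407247 - 1/1216876)*(1/980100) = √(-1712445100373/1216876)*(1/980100) = (I*√520958335990373687/608438)*(1/980100) = I*√520958335990373687/596330083800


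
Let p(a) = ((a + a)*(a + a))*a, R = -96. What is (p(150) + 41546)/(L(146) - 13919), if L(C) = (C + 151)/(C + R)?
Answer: -677077300/695653 ≈ -973.30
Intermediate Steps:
L(C) = (151 + C)/(-96 + C) (L(C) = (C + 151)/(C - 96) = (151 + C)/(-96 + C))
p(a) = 4*a³ (p(a) = ((2*a)*(2*a))*a = (4*a²)*a = 4*a³)
(p(150) + 41546)/(L(146) - 13919) = (4*150³ + 41546)/((151 + 146)/(-96 + 146) - 13919) = (4*3375000 + 41546)/(297/50 - 13919) = (13500000 + 41546)/((1/50)*297 - 13919) = 13541546/(297/50 - 13919) = 13541546/(-695653/50) = 13541546*(-50/695653) = -677077300/695653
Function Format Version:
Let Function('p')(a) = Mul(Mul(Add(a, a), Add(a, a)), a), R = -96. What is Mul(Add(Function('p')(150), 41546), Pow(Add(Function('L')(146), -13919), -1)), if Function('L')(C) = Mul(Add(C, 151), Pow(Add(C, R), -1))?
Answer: Rational(-677077300, 695653) ≈ -973.30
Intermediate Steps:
Function('L')(C) = Mul(Pow(Add(-96, C), -1), Add(151, C)) (Function('L')(C) = Mul(Add(C, 151), Pow(Add(C, -96), -1)) = Mul(Add(151, C), Pow(Add(-96, C), -1)) = Mul(Pow(Add(-96, C), -1), Add(151, C)))
Function('p')(a) = Mul(4, Pow(a, 3)) (Function('p')(a) = Mul(Mul(Mul(2, a), Mul(2, a)), a) = Mul(Mul(4, Pow(a, 2)), a) = Mul(4, Pow(a, 3)))
Mul(Add(Function('p')(150), 41546), Pow(Add(Function('L')(146), -13919), -1)) = Mul(Add(Mul(4, Pow(150, 3)), 41546), Pow(Add(Mul(Pow(Add(-96, 146), -1), Add(151, 146)), -13919), -1)) = Mul(Add(Mul(4, 3375000), 41546), Pow(Add(Mul(Pow(50, -1), 297), -13919), -1)) = Mul(Add(13500000, 41546), Pow(Add(Mul(Rational(1, 50), 297), -13919), -1)) = Mul(13541546, Pow(Add(Rational(297, 50), -13919), -1)) = Mul(13541546, Pow(Rational(-695653, 50), -1)) = Mul(13541546, Rational(-50, 695653)) = Rational(-677077300, 695653)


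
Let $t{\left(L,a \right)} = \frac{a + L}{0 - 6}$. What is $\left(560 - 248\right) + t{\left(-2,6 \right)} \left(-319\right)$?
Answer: $\frac{1574}{3} \approx 524.67$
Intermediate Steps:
$t{\left(L,a \right)} = - \frac{L}{6} - \frac{a}{6}$ ($t{\left(L,a \right)} = \frac{L + a}{-6} = \left(L + a\right) \left(- \frac{1}{6}\right) = - \frac{L}{6} - \frac{a}{6}$)
$\left(560 - 248\right) + t{\left(-2,6 \right)} \left(-319\right) = \left(560 - 248\right) + \left(\left(- \frac{1}{6}\right) \left(-2\right) - 1\right) \left(-319\right) = 312 + \left(\frac{1}{3} - 1\right) \left(-319\right) = 312 - - \frac{638}{3} = 312 + \frac{638}{3} = \frac{1574}{3}$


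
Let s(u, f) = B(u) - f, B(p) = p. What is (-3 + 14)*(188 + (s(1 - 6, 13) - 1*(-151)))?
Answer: 3531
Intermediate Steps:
s(u, f) = u - f
(-3 + 14)*(188 + (s(1 - 6, 13) - 1*(-151))) = (-3 + 14)*(188 + (((1 - 6) - 1*13) - 1*(-151))) = 11*(188 + ((-5 - 13) + 151)) = 11*(188 + (-18 + 151)) = 11*(188 + 133) = 11*321 = 3531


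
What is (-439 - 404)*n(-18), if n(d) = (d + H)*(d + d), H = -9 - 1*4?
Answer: -940788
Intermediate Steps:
H = -13 (H = -9 - 4 = -13)
n(d) = 2*d*(-13 + d) (n(d) = (d - 13)*(d + d) = (-13 + d)*(2*d) = 2*d*(-13 + d))
(-439 - 404)*n(-18) = (-439 - 404)*(2*(-18)*(-13 - 18)) = -1686*(-18)*(-31) = -843*1116 = -940788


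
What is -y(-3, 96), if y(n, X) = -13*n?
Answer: -39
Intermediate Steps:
-y(-3, 96) = -(-13)*(-3) = -1*39 = -39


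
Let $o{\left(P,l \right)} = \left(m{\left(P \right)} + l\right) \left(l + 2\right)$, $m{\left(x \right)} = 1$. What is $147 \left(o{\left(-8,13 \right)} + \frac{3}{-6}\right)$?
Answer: $\frac{61593}{2} \approx 30797.0$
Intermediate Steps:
$o{\left(P,l \right)} = \left(1 + l\right) \left(2 + l\right)$ ($o{\left(P,l \right)} = \left(1 + l\right) \left(l + 2\right) = \left(1 + l\right) \left(2 + l\right)$)
$147 \left(o{\left(-8,13 \right)} + \frac{3}{-6}\right) = 147 \left(\left(2 + 13^{2} + 3 \cdot 13\right) + \frac{3}{-6}\right) = 147 \left(\left(2 + 169 + 39\right) + 3 \left(- \frac{1}{6}\right)\right) = 147 \left(210 - \frac{1}{2}\right) = 147 \cdot \frac{419}{2} = \frac{61593}{2}$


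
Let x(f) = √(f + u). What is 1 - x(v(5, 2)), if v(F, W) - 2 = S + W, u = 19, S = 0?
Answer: 1 - √23 ≈ -3.7958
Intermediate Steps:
v(F, W) = 2 + W (v(F, W) = 2 + (0 + W) = 2 + W)
x(f) = √(19 + f) (x(f) = √(f + 19) = √(19 + f))
1 - x(v(5, 2)) = 1 - √(19 + (2 + 2)) = 1 - √(19 + 4) = 1 - √23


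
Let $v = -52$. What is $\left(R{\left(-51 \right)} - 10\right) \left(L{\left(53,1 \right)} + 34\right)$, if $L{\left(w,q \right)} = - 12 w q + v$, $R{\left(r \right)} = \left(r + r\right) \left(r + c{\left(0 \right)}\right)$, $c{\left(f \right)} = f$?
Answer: $-3395568$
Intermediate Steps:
$R{\left(r \right)} = 2 r^{2}$ ($R{\left(r \right)} = \left(r + r\right) \left(r + 0\right) = 2 r r = 2 r^{2}$)
$L{\left(w,q \right)} = -52 - 12 q w$ ($L{\left(w,q \right)} = - 12 w q - 52 = - 12 q w - 52 = -52 - 12 q w$)
$\left(R{\left(-51 \right)} - 10\right) \left(L{\left(53,1 \right)} + 34\right) = \left(2 \left(-51\right)^{2} - 10\right) \left(\left(-52 - 12 \cdot 53\right) + 34\right) = \left(2 \cdot 2601 - 10\right) \left(\left(-52 - 636\right) + 34\right) = \left(5202 - 10\right) \left(-688 + 34\right) = 5192 \left(-654\right) = -3395568$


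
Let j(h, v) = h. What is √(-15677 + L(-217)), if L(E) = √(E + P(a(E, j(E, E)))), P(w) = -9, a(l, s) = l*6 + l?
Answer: √(-15677 + I*√226) ≈ 0.06 + 125.21*I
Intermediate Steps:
a(l, s) = 7*l (a(l, s) = 6*l + l = 7*l)
L(E) = √(-9 + E) (L(E) = √(E - 9) = √(-9 + E))
√(-15677 + L(-217)) = √(-15677 + √(-9 - 217)) = √(-15677 + √(-226)) = √(-15677 + I*√226)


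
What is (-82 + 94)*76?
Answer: 912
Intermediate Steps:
(-82 + 94)*76 = 12*76 = 912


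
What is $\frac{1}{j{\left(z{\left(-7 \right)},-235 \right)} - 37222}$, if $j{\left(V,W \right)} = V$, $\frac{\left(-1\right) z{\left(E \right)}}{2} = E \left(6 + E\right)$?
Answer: $- \frac{1}{37236} \approx -2.6856 \cdot 10^{-5}$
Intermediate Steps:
$z{\left(E \right)} = - 2 E \left(6 + E\right)$
$\frac{1}{j{\left(z{\left(-7 \right)},-235 \right)} - 37222} = \frac{1}{\left(-2\right) \left(-7\right) \left(6 - 7\right) - 37222} = \frac{1}{\left(-2\right) \left(-7\right) \left(-1\right) - 37222} = \frac{1}{-14 - 37222} = \frac{1}{-37236} = - \frac{1}{37236}$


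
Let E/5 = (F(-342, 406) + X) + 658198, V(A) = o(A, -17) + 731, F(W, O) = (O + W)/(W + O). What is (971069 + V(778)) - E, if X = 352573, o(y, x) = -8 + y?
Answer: -4081290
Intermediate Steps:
F(W, O) = 1 (F(W, O) = (O + W)/(O + W) = 1)
V(A) = 723 + A (V(A) = (-8 + A) + 731 = 723 + A)
E = 5053860 (E = 5*((1 + 352573) + 658198) = 5*(352574 + 658198) = 5*1010772 = 5053860)
(971069 + V(778)) - E = (971069 + (723 + 778)) - 1*5053860 = (971069 + 1501) - 5053860 = 972570 - 5053860 = -4081290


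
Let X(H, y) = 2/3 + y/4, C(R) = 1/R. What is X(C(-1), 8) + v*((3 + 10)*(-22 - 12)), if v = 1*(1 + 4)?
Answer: -6622/3 ≈ -2207.3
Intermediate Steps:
C(R) = 1/R
X(H, y) = 2/3 + y/4 (X(H, y) = 2*(1/3) + y*(1/4) = 2/3 + y/4)
v = 5 (v = 1*5 = 5)
X(C(-1), 8) + v*((3 + 10)*(-22 - 12)) = (2/3 + (1/4)*8) + 5*((3 + 10)*(-22 - 12)) = (2/3 + 2) + 5*(13*(-34)) = 8/3 + 5*(-442) = 8/3 - 2210 = -6622/3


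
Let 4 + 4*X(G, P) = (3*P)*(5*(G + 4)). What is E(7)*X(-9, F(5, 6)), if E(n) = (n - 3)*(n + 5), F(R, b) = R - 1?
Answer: -3648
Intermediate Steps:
F(R, b) = -1 + R
E(n) = (-3 + n)*(5 + n)
X(G, P) = -1 + 3*P*(20 + 5*G)/4 (X(G, P) = -1 + ((3*P)*(5*(G + 4)))/4 = -1 + ((3*P)*(5*(4 + G)))/4 = -1 + ((3*P)*(20 + 5*G))/4 = -1 + (3*P*(20 + 5*G))/4 = -1 + 3*P*(20 + 5*G)/4)
E(7)*X(-9, F(5, 6)) = (-15 + 7**2 + 2*7)*(-1 + 15*(-1 + 5) + (15/4)*(-9)*(-1 + 5)) = (-15 + 49 + 14)*(-1 + 15*4 + (15/4)*(-9)*4) = 48*(-1 + 60 - 135) = 48*(-76) = -3648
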